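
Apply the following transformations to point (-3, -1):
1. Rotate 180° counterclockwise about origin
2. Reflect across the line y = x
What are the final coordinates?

Step 1: Rotate 180° → (3, 1)
Step 2: Reflect across line y = x → (1, 3)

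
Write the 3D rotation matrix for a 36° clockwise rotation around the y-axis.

Rotation matrix for clockwise 36° around y-axis:
A clockwise rotation by 36° is a counterclockwise rotation by -36°.
cos(-36°) = 0.8090, sin(-36°) = -0.5878
Result: [[0.8090, 0, -0.5878], [0, 1, 0], [0.5878, 0, 0.8090]]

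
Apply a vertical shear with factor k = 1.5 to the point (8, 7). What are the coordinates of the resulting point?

Shear matrix for vertical shear with factor k = 1.5:
[[1, 0], [1.50, 1]]
Result: (8, 7) → (8, 19)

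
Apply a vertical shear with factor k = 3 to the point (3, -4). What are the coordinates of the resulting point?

Shear matrix for vertical shear with factor k = 3:
[[1, 0], [3, 1]]
Result: (3, -4) → (3, 5)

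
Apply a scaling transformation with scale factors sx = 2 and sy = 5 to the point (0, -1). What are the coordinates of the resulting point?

Scaling matrix:
[[2, 0], [0, 5]]
Result: (0 × 2, -1 × 5) = (0, -5)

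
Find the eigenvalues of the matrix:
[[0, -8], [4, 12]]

Characteristic equation: det(A - λI) = 0
λ² - (trace)λ + (det) = 0
trace = 0 + 12 = 12, det = (0)(12) - (-8)(4) = 32
λ² - (12)λ + (32) = 0
λ = (12 ± √((12)² - 4·(32))) / 2 = (12 ± √16) / 2
Solving: λ = 4, 8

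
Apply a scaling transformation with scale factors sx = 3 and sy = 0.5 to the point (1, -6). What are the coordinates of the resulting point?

Scaling matrix:
[[3, 0], [0, 0.50]]
Result: (1 × 3, -6 × 0.5) = (3, -3)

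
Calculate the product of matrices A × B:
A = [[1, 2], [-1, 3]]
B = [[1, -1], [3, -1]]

Matrix multiplication:
C[0][0] = 1×1 + 2×3 = 7
C[0][1] = 1×-1 + 2×-1 = -3
C[1][0] = -1×1 + 3×3 = 8
C[1][1] = -1×-1 + 3×-1 = -2
Result: [[7, -3], [8, -2]]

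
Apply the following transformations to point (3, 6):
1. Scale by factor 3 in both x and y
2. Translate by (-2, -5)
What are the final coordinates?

Step 1: Scale (3, 6) by 3 → (9, 18)
Step 2: Translate by (-2, -5) → (7, 13)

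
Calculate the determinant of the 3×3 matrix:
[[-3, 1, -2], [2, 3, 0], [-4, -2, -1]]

Expansion along first row:
det = -3·det([[3,0],[-2,-1]]) - 1·det([[2,0],[-4,-1]]) + -2·det([[2,3],[-4,-2]])
    = -3·(3·-1 - 0·-2) - 1·(2·-1 - 0·-4) + -2·(2·-2 - 3·-4)
    = -3·-3 - 1·-2 + -2·8
    = 9 + 2 + -16 = -5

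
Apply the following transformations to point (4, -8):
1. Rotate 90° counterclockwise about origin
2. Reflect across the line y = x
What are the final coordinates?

Step 1: Rotate 90° → (8, 4)
Step 2: Reflect across line y = x → (4, 8)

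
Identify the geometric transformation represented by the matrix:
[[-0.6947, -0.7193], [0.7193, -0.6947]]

This matrix represents: rotation by 134° counterclockwise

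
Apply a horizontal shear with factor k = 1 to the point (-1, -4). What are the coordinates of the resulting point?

Shear matrix for horizontal shear with factor k = 1:
[[1, 1], [0, 1]]
Result: (-1, -4) → (-5, -4)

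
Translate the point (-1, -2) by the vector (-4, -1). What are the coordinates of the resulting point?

Translation by (-4, -1) (homogeneous matrix [[1, 0, -4], [0, 1, -1], [0, 0, 1]]):
x' = -1 + -4 = -5
y' = -2 + -1 = -3
Result: (-5, -3)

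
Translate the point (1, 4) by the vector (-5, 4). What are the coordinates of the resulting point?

Translation by (-5, 4) (homogeneous matrix [[1, 0, -5], [0, 1, 4], [0, 0, 1]]):
x' = 1 + -5 = -4
y' = 4 + 4 = 8
Result: (-4, 8)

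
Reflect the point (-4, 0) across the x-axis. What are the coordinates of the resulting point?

Reflection across x-axis: (-4, 0) → (-4, 0)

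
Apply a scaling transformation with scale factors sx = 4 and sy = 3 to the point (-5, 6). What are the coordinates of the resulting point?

Scaling matrix:
[[4, 0], [0, 3]]
Result: (-5 × 4, 6 × 3) = (-20, 18)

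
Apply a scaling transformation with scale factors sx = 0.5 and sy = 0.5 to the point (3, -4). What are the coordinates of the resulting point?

Scaling matrix:
[[0.50, 0], [0, 0.50]]
Result: (3 × 0.5, -4 × 0.5) = (1.5, -2)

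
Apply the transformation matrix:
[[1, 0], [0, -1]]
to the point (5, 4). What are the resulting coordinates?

Matrix multiplication:
[[1, 0], [0, -1]] × [5, 4]ᵀ
= [(1)(5) + (0)(4), (0)(5) + (-1)(4)]ᵀ
= [5, -4]ᵀ
Result: (5, -4)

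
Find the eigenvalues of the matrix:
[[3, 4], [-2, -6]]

Characteristic equation: det(A - λI) = 0
λ² - (trace)λ + (det) = 0
trace = 3 + -6 = -3, det = (3)(-6) - (4)(-2) = -10
λ² - (-3)λ + (-10) = 0
λ = (-3 ± √((-3)² - 4·(-10))) / 2 = (-3 ± √49) / 2
Solving: λ = -5, 2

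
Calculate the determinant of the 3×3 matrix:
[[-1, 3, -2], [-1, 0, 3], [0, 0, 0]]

Expansion along first row:
det = -1·det([[0,3],[0,0]]) - 3·det([[-1,3],[0,0]]) + -2·det([[-1,0],[0,0]])
    = -1·(0·0 - 3·0) - 3·(-1·0 - 3·0) + -2·(-1·0 - 0·0)
    = -1·0 - 3·0 + -2·0
    = 0 + 0 + 0 = 0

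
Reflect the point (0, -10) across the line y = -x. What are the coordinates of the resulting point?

Reflection across line y = -x: (0, -10) → (10, 0)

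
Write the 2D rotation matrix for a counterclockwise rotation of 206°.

Rotation matrix formula: [[cos θ, -sin θ], [sin θ, cos θ]]
For θ = 206°:
cos(206°) = -0.8988
sin(206°) = -0.4384
Result: [[-0.8988, 0.4384], [-0.4384, -0.8988]]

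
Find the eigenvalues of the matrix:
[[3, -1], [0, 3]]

Characteristic equation: det(A - λI) = 0
λ² - (trace)λ + (det) = 0
trace = 3 + 3 = 6, det = (3)(3) - (-1)(0) = 9
λ² - (6)λ + (9) = 0
λ = (6 ± √((6)² - 4·(9))) / 2 = (6 ± √0) / 2
Solving: λ = 3, 3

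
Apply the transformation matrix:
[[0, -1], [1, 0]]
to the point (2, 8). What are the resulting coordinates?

Matrix multiplication:
[[0, -1], [1, 0]] × [2, 8]ᵀ
= [(0)(2) + (-1)(8), (1)(2) + (0)(8)]ᵀ
= [-8, 2]ᵀ
Result: (-8, 2)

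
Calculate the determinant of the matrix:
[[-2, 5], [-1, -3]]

For a 2×2 matrix [[a, b], [c, d]], det = ad - bc
det = (-2)(-3) - (5)(-1) = 6 - -5 = 11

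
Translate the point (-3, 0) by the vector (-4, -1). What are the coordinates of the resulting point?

Translation by (-4, -1) (homogeneous matrix [[1, 0, -4], [0, 1, -1], [0, 0, 1]]):
x' = -3 + -4 = -7
y' = 0 + -1 = -1
Result: (-7, -1)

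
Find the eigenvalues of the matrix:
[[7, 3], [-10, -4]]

Characteristic equation: det(A - λI) = 0
λ² - (trace)λ + (det) = 0
trace = 7 + -4 = 3, det = (7)(-4) - (3)(-10) = 2
λ² - (3)λ + (2) = 0
λ = (3 ± √((3)² - 4·(2))) / 2 = (3 ± √1) / 2
Solving: λ = 1, 2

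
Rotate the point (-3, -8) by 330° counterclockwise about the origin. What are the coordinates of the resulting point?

Rotation matrix for 330°: [[cos 330°, -sin 330°], [sin 330°, cos 330°]] ≈ [[0.866025, 0.500000], [-0.500000, 0.866025]]
[[0.866025, 0.500000], [-0.500000, 0.866025]] × [-3, -8]ᵀ ≈ [-6.5981, -5.4282]ᵀ
Result: (-6.5981, -5.4282)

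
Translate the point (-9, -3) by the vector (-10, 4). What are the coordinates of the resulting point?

Translation by (-10, 4) (homogeneous matrix [[1, 0, -10], [0, 1, 4], [0, 0, 1]]):
x' = -9 + -10 = -19
y' = -3 + 4 = 1
Result: (-19, 1)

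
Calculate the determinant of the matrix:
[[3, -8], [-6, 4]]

For a 2×2 matrix [[a, b], [c, d]], det = ad - bc
det = (3)(4) - (-8)(-6) = 12 - 48 = -36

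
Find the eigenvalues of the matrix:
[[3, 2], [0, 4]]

Characteristic equation: det(A - λI) = 0
λ² - (trace)λ + (det) = 0
trace = 3 + 4 = 7, det = (3)(4) - (2)(0) = 12
λ² - (7)λ + (12) = 0
λ = (7 ± √((7)² - 4·(12))) / 2 = (7 ± √1) / 2
Solving: λ = 3, 4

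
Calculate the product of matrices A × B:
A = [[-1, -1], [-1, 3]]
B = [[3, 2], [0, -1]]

Matrix multiplication:
C[0][0] = -1×3 + -1×0 = -3
C[0][1] = -1×2 + -1×-1 = -1
C[1][0] = -1×3 + 3×0 = -3
C[1][1] = -1×2 + 3×-1 = -5
Result: [[-3, -1], [-3, -5]]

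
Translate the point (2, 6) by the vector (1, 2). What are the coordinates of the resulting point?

Translation by (1, 2) (homogeneous matrix [[1, 0, 1], [0, 1, 2], [0, 0, 1]]):
x' = 2 + 1 = 3
y' = 6 + 2 = 8
Result: (3, 8)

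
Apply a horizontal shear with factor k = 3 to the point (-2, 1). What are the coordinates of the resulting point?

Shear matrix for horizontal shear with factor k = 3:
[[1, 3], [0, 1]]
Result: (-2, 1) → (1, 1)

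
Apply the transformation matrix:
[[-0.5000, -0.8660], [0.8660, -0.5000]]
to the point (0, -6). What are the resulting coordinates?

Matrix multiplication:
[[-0.5000, -0.8660], [0.8660, -0.5000]] × [0, -6]ᵀ
= [(-0.5000)(0) + (-0.8660)(-6), (0.8660)(0) + (-0.5000)(-6)]ᵀ
= [5.1960, 3]ᵀ
Result: (5.1960, 3)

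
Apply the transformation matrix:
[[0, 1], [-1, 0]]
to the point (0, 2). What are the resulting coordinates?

Matrix multiplication:
[[0, 1], [-1, 0]] × [0, 2]ᵀ
= [(0)(0) + (1)(2), (-1)(0) + (0)(2)]ᵀ
= [2, 0]ᵀ
Result: (2, 0)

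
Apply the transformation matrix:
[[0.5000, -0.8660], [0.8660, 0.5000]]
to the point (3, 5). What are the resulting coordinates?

Matrix multiplication:
[[0.5000, -0.8660], [0.8660, 0.5000]] × [3, 5]ᵀ
= [(0.5000)(3) + (-0.8660)(5), (0.8660)(3) + (0.5000)(5)]ᵀ
= [-2.8300, 5.0980]ᵀ
Result: (-2.8300, 5.0980)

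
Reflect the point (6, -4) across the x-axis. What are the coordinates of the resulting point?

Reflection across x-axis: (6, -4) → (6, 4)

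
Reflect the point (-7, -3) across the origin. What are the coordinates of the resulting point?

Reflection across origin: (-7, -3) → (7, 3)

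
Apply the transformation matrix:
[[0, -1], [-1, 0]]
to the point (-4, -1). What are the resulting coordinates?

Matrix multiplication:
[[0, -1], [-1, 0]] × [-4, -1]ᵀ
= [(0)(-4) + (-1)(-1), (-1)(-4) + (0)(-1)]ᵀ
= [1, 4]ᵀ
Result: (1, 4)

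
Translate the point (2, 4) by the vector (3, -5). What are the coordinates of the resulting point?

Translation by (3, -5) (homogeneous matrix [[1, 0, 3], [0, 1, -5], [0, 0, 1]]):
x' = 2 + 3 = 5
y' = 4 + -5 = -1
Result: (5, -1)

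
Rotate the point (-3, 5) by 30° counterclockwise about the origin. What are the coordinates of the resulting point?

Rotation matrix for 30°: [[cos 30°, -sin 30°], [sin 30°, cos 30°]] ≈ [[0.866025, -0.500000], [0.500000, 0.866025]]
[[0.866025, -0.500000], [0.500000, 0.866025]] × [-3, 5]ᵀ ≈ [-5.0981, 2.8301]ᵀ
Result: (-5.0981, 2.8301)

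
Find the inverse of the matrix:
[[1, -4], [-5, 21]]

For [[a,b],[c,d]], inverse = (1/det)·[[d,-b],[-c,a]]
det = (1)(21) - (-4)(-5) = 21 - 20 = 1
Inverse = [[21, 4], [5, 1]]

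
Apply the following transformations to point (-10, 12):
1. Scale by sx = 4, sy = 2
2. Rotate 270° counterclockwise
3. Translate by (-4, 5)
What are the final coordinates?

Step 1: Scale → (-40, 24)
Step 2: Rotate 270° → (24, 40)
Step 3: Translate → (20, 45)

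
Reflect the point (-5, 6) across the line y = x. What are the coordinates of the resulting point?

Reflection across line y = x: (-5, 6) → (6, -5)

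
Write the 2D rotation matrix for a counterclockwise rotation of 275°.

Rotation matrix formula: [[cos θ, -sin θ], [sin θ, cos θ]]
For θ = 275°:
cos(275°) = 0.0872
sin(275°) = -0.9962
Result: [[0.0872, 0.9962], [-0.9962, 0.0872]]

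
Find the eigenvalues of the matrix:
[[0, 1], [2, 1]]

Characteristic equation: det(A - λI) = 0
λ² - (trace)λ + (det) = 0
trace = 0 + 1 = 1, det = (0)(1) - (1)(2) = -2
λ² - (1)λ + (-2) = 0
λ = (1 ± √((1)² - 4·(-2))) / 2 = (1 ± √9) / 2
Solving: λ = -1, 2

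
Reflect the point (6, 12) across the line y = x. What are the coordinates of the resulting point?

Reflection across line y = x: (6, 12) → (12, 6)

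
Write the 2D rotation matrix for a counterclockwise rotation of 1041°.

Rotation matrix formula: [[cos θ, -sin θ], [sin θ, cos θ]]
For θ = 1041°:
cos(1041°) = 0.7771
sin(1041°) = -0.6293
Result: [[0.7771, 0.6293], [-0.6293, 0.7771]]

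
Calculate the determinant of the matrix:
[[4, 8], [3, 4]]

For a 2×2 matrix [[a, b], [c, d]], det = ad - bc
det = (4)(4) - (8)(3) = 16 - 24 = -8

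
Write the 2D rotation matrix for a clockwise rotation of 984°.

Rotation matrix formula: [[cos θ, -sin θ], [sin θ, cos θ]]
A clockwise rotation by 984° is equivalent to a counterclockwise rotation by -984°.
For θ = -984°:
cos(-984°) = -0.1045
sin(-984°) = 0.9945
Result: [[-0.1045, -0.9945], [0.9945, -0.1045]]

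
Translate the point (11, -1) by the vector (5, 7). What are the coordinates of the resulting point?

Translation by (5, 7) (homogeneous matrix [[1, 0, 5], [0, 1, 7], [0, 0, 1]]):
x' = 11 + 5 = 16
y' = -1 + 7 = 6
Result: (16, 6)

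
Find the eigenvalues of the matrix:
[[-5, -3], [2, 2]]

Characteristic equation: det(A - λI) = 0
λ² - (trace)λ + (det) = 0
trace = -5 + 2 = -3, det = (-5)(2) - (-3)(2) = -4
λ² - (-3)λ + (-4) = 0
λ = (-3 ± √((-3)² - 4·(-4))) / 2 = (-3 ± √25) / 2
Solving: λ = -4, 1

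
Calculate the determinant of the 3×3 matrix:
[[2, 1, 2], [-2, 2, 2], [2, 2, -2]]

Expansion along first row:
det = 2·det([[2,2],[2,-2]]) - 1·det([[-2,2],[2,-2]]) + 2·det([[-2,2],[2,2]])
    = 2·(2·-2 - 2·2) - 1·(-2·-2 - 2·2) + 2·(-2·2 - 2·2)
    = 2·-8 - 1·0 + 2·-8
    = -16 + 0 + -16 = -32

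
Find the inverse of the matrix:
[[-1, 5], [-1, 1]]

For [[a,b],[c,d]], inverse = (1/det)·[[d,-b],[-c,a]]
det = (-1)(1) - (5)(-1) = -1 - -5 = 4
Inverse = (1/4)·[[1, -5], [1, -1]]
= [[1/4, -5/4], [1/4, -1/4]]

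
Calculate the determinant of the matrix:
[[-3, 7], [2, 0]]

For a 2×2 matrix [[a, b], [c, d]], det = ad - bc
det = (-3)(0) - (7)(2) = 0 - 14 = -14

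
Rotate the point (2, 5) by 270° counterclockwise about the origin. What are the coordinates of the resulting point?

Rotation matrix for 270°: [[cos 270°, -sin 270°], [sin 270°, cos 270°]] = [[0, 1], [-1, 0]]
[[0, 1], [-1, 0]] × [2, 5]ᵀ = [5, -2]ᵀ
Result: (5, -2)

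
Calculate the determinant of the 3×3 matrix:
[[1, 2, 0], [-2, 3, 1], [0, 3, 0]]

Expansion along first row:
det = 1·det([[3,1],[3,0]]) - 2·det([[-2,1],[0,0]]) + 0·det([[-2,3],[0,3]])
    = 1·(3·0 - 1·3) - 2·(-2·0 - 1·0) + 0·(-2·3 - 3·0)
    = 1·-3 - 2·0 + 0·-6
    = -3 + 0 + 0 = -3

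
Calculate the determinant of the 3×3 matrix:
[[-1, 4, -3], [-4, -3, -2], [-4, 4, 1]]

Expansion along first row:
det = -1·det([[-3,-2],[4,1]]) - 4·det([[-4,-2],[-4,1]]) + -3·det([[-4,-3],[-4,4]])
    = -1·(-3·1 - -2·4) - 4·(-4·1 - -2·-4) + -3·(-4·4 - -3·-4)
    = -1·5 - 4·-12 + -3·-28
    = -5 + 48 + 84 = 127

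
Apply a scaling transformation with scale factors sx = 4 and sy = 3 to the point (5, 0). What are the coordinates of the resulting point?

Scaling matrix:
[[4, 0], [0, 3]]
Result: (5 × 4, 0 × 3) = (20, 0)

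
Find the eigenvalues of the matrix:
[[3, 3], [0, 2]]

Characteristic equation: det(A - λI) = 0
λ² - (trace)λ + (det) = 0
trace = 3 + 2 = 5, det = (3)(2) - (3)(0) = 6
λ² - (5)λ + (6) = 0
λ = (5 ± √((5)² - 4·(6))) / 2 = (5 ± √1) / 2
Solving: λ = 2, 3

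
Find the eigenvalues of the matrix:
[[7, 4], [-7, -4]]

Characteristic equation: det(A - λI) = 0
λ² - (trace)λ + (det) = 0
trace = 7 + -4 = 3, det = (7)(-4) - (4)(-7) = 0
λ² - (3)λ + (0) = 0
λ = (3 ± √((3)² - 4·(0))) / 2 = (3 ± √9) / 2
Solving: λ = 0, 3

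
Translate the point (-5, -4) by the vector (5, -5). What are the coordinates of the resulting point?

Translation by (5, -5) (homogeneous matrix [[1, 0, 5], [0, 1, -5], [0, 0, 1]]):
x' = -5 + 5 = 0
y' = -4 + -5 = -9
Result: (0, -9)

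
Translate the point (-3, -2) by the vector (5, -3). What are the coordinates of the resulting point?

Translation by (5, -3) (homogeneous matrix [[1, 0, 5], [0, 1, -3], [0, 0, 1]]):
x' = -3 + 5 = 2
y' = -2 + -3 = -5
Result: (2, -5)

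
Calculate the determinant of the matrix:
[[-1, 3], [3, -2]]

For a 2×2 matrix [[a, b], [c, d]], det = ad - bc
det = (-1)(-2) - (3)(3) = 2 - 9 = -7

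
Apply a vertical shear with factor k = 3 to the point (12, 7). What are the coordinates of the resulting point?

Shear matrix for vertical shear with factor k = 3:
[[1, 0], [3, 1]]
Result: (12, 7) → (12, 43)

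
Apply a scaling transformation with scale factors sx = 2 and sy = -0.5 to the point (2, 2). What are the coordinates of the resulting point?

Scaling matrix:
[[2, 0], [0, -0.50]]
Result: (2 × 2, 2 × -0.5) = (4, -1)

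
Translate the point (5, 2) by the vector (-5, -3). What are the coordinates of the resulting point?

Translation by (-5, -3) (homogeneous matrix [[1, 0, -5], [0, 1, -3], [0, 0, 1]]):
x' = 5 + -5 = 0
y' = 2 + -3 = -1
Result: (0, -1)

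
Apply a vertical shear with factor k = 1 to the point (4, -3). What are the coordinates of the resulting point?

Shear matrix for vertical shear with factor k = 1:
[[1, 0], [1, 1]]
Result: (4, -3) → (4, 1)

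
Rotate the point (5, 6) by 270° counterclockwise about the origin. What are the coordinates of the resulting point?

Rotation matrix for 270°: [[cos 270°, -sin 270°], [sin 270°, cos 270°]] = [[0, 1], [-1, 0]]
[[0, 1], [-1, 0]] × [5, 6]ᵀ = [6, -5]ᵀ
Result: (6, -5)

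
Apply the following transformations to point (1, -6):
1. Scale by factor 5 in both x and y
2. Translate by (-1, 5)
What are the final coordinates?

Step 1: Scale (1, -6) by 5 → (5, -30)
Step 2: Translate by (-1, 5) → (4, -25)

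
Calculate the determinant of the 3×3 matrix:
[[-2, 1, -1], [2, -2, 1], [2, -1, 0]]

Expansion along first row:
det = -2·det([[-2,1],[-1,0]]) - 1·det([[2,1],[2,0]]) + -1·det([[2,-2],[2,-1]])
    = -2·(-2·0 - 1·-1) - 1·(2·0 - 1·2) + -1·(2·-1 - -2·2)
    = -2·1 - 1·-2 + -1·2
    = -2 + 2 + -2 = -2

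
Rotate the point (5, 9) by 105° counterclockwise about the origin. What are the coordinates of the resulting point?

Rotation matrix for 105°: [[cos 105°, -sin 105°], [sin 105°, cos 105°]] ≈ [[-0.258819, -0.965926], [0.965926, -0.258819]]
[[-0.258819, -0.965926], [0.965926, -0.258819]] × [5, 9]ᵀ ≈ [-9.9874, 2.5003]ᵀ
Result: (-9.9874, 2.5003)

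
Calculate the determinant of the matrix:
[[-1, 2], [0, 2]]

For a 2×2 matrix [[a, b], [c, d]], det = ad - bc
det = (-1)(2) - (2)(0) = -2 - 0 = -2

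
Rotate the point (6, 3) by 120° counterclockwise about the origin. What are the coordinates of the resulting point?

Rotation matrix for 120°: [[cos 120°, -sin 120°], [sin 120°, cos 120°]] ≈ [[-0.500000, -0.866025], [0.866025, -0.500000]]
[[-0.500000, -0.866025], [0.866025, -0.500000]] × [6, 3]ᵀ ≈ [-5.5981, 3.6962]ᵀ
Result: (-5.5981, 3.6962)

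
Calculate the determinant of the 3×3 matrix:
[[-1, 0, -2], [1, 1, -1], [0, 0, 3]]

Expansion along first row:
det = -1·det([[1,-1],[0,3]]) - 0·det([[1,-1],[0,3]]) + -2·det([[1,1],[0,0]])
    = -1·(1·3 - -1·0) - 0·(1·3 - -1·0) + -2·(1·0 - 1·0)
    = -1·3 - 0·3 + -2·0
    = -3 + 0 + 0 = -3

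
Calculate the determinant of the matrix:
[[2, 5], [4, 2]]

For a 2×2 matrix [[a, b], [c, d]], det = ad - bc
det = (2)(2) - (5)(4) = 4 - 20 = -16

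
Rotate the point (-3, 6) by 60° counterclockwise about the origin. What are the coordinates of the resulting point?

Rotation matrix for 60°: [[cos 60°, -sin 60°], [sin 60°, cos 60°]] ≈ [[0.500000, -0.866025], [0.866025, 0.500000]]
[[0.500000, -0.866025], [0.866025, 0.500000]] × [-3, 6]ᵀ ≈ [-6.6962, 0.4019]ᵀ
Result: (-6.6962, 0.4019)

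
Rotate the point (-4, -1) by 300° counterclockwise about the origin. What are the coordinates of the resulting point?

Rotation matrix for 300°: [[cos 300°, -sin 300°], [sin 300°, cos 300°]] ≈ [[0.500000, 0.866025], [-0.866025, 0.500000]]
[[0.500000, 0.866025], [-0.866025, 0.500000]] × [-4, -1]ᵀ ≈ [-2.8660, 2.9641]ᵀ
Result: (-2.8660, 2.9641)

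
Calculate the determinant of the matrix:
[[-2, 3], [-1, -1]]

For a 2×2 matrix [[a, b], [c, d]], det = ad - bc
det = (-2)(-1) - (3)(-1) = 2 - -3 = 5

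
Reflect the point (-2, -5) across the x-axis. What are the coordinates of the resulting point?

Reflection across x-axis: (-2, -5) → (-2, 5)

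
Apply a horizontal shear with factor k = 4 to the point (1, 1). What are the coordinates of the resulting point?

Shear matrix for horizontal shear with factor k = 4:
[[1, 4], [0, 1]]
Result: (1, 1) → (5, 1)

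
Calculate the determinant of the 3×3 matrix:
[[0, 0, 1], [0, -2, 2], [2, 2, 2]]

Expansion along first row:
det = 0·det([[-2,2],[2,2]]) - 0·det([[0,2],[2,2]]) + 1·det([[0,-2],[2,2]])
    = 0·(-2·2 - 2·2) - 0·(0·2 - 2·2) + 1·(0·2 - -2·2)
    = 0·-8 - 0·-4 + 1·4
    = 0 + 0 + 4 = 4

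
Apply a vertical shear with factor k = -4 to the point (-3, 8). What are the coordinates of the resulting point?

Shear matrix for vertical shear with factor k = -4:
[[1, 0], [-4, 1]]
Result: (-3, 8) → (-3, 20)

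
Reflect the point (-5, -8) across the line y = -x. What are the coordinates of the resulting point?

Reflection across line y = -x: (-5, -8) → (8, 5)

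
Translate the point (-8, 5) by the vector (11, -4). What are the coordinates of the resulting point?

Translation by (11, -4) (homogeneous matrix [[1, 0, 11], [0, 1, -4], [0, 0, 1]]):
x' = -8 + 11 = 3
y' = 5 + -4 = 1
Result: (3, 1)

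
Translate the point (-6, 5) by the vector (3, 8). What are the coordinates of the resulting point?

Translation by (3, 8) (homogeneous matrix [[1, 0, 3], [0, 1, 8], [0, 0, 1]]):
x' = -6 + 3 = -3
y' = 5 + 8 = 13
Result: (-3, 13)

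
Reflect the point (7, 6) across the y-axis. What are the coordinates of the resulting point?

Reflection across y-axis: (7, 6) → (-7, 6)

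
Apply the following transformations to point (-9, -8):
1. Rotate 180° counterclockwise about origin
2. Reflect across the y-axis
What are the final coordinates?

Step 1: Rotate 180° → (9, 8)
Step 2: Reflect across y-axis → (-9, 8)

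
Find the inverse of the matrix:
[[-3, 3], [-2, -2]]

For [[a,b],[c,d]], inverse = (1/det)·[[d,-b],[-c,a]]
det = (-3)(-2) - (3)(-2) = 6 - -6 = 12
Inverse = (1/12)·[[-2, -3], [2, -3]]
= [[-1/6, -1/4], [1/6, -1/4]]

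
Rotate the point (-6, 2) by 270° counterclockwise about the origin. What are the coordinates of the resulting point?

Rotation matrix for 270°: [[cos 270°, -sin 270°], [sin 270°, cos 270°]] = [[0, 1], [-1, 0]]
[[0, 1], [-1, 0]] × [-6, 2]ᵀ = [2, 6]ᵀ
Result: (2, 6)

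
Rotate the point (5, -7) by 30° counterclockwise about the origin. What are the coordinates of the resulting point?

Rotation matrix for 30°: [[cos 30°, -sin 30°], [sin 30°, cos 30°]] ≈ [[0.866025, -0.500000], [0.500000, 0.866025]]
[[0.866025, -0.500000], [0.500000, 0.866025]] × [5, -7]ᵀ ≈ [7.8301, -3.5622]ᵀ
Result: (7.8301, -3.5622)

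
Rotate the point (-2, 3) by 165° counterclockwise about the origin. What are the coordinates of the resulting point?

Rotation matrix for 165°: [[cos 165°, -sin 165°], [sin 165°, cos 165°]] ≈ [[-0.965926, -0.258819], [0.258819, -0.965926]]
[[-0.965926, -0.258819], [0.258819, -0.965926]] × [-2, 3]ᵀ ≈ [1.1554, -3.4154]ᵀ
Result: (1.1554, -3.4154)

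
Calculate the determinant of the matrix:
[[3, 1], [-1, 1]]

For a 2×2 matrix [[a, b], [c, d]], det = ad - bc
det = (3)(1) - (1)(-1) = 3 - -1 = 4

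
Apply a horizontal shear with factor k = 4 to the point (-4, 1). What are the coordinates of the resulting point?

Shear matrix for horizontal shear with factor k = 4:
[[1, 4], [0, 1]]
Result: (-4, 1) → (0, 1)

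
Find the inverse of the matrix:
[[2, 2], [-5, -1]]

For [[a,b],[c,d]], inverse = (1/det)·[[d,-b],[-c,a]]
det = (2)(-1) - (2)(-5) = -2 - -10 = 8
Inverse = (1/8)·[[-1, -2], [5, 2]]
= [[-1/8, -1/4], [5/8, 1/4]]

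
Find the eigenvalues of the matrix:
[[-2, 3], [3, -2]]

Characteristic equation: det(A - λI) = 0
λ² - (trace)λ + (det) = 0
trace = -2 + -2 = -4, det = (-2)(-2) - (3)(3) = -5
λ² - (-4)λ + (-5) = 0
λ = (-4 ± √((-4)² - 4·(-5))) / 2 = (-4 ± √36) / 2
Solving: λ = -5, 1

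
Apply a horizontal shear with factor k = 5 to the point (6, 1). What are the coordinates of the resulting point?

Shear matrix for horizontal shear with factor k = 5:
[[1, 5], [0, 1]]
Result: (6, 1) → (11, 1)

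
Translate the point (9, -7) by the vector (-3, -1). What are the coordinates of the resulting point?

Translation by (-3, -1) (homogeneous matrix [[1, 0, -3], [0, 1, -1], [0, 0, 1]]):
x' = 9 + -3 = 6
y' = -7 + -1 = -8
Result: (6, -8)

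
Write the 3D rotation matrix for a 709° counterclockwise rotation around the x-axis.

Rotation matrix for counterclockwise 709° around x-axis:
cos(709°) = 0.9816, sin(709°) = -0.1908
Result: [[1, 0, 0], [0, 0.9816, 0.1908], [0, -0.1908, 0.9816]]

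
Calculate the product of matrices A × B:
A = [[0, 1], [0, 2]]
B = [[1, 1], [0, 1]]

Matrix multiplication:
C[0][0] = 0×1 + 1×0 = 0
C[0][1] = 0×1 + 1×1 = 1
C[1][0] = 0×1 + 2×0 = 0
C[1][1] = 0×1 + 2×1 = 2
Result: [[0, 1], [0, 2]]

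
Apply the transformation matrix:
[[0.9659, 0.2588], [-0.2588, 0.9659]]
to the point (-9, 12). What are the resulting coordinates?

Matrix multiplication:
[[0.9659, 0.2588], [-0.2588, 0.9659]] × [-9, 12]ᵀ
= [(0.9659)(-9) + (0.2588)(12), (-0.2588)(-9) + (0.9659)(12)]ᵀ
= [-5.5875, 13.9200]ᵀ
Result: (-5.5875, 13.9200)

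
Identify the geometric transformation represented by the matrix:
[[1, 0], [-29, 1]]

This matrix represents: vertical shear with factor -29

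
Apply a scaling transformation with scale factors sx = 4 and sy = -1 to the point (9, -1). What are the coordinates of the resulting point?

Scaling matrix:
[[4, 0], [0, -1]]
Result: (9 × 4, -1 × -1) = (36, 1)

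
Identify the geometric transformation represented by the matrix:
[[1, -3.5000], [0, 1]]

This matrix represents: horizontal shear with factor -3.5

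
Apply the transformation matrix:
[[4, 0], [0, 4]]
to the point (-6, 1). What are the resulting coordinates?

Matrix multiplication:
[[4, 0], [0, 4]] × [-6, 1]ᵀ
= [(4)(-6) + (0)(1), (0)(-6) + (4)(1)]ᵀ
= [-24, 4]ᵀ
Result: (-24, 4)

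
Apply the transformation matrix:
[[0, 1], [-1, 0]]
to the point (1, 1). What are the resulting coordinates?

Matrix multiplication:
[[0, 1], [-1, 0]] × [1, 1]ᵀ
= [(0)(1) + (1)(1), (-1)(1) + (0)(1)]ᵀ
= [1, -1]ᵀ
Result: (1, -1)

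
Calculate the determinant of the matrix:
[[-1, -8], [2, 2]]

For a 2×2 matrix [[a, b], [c, d]], det = ad - bc
det = (-1)(2) - (-8)(2) = -2 - -16 = 14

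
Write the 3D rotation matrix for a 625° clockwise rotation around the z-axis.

Rotation matrix for clockwise 625° around z-axis:
A clockwise rotation by 625° is a counterclockwise rotation by -625°.
cos(-625°) = -0.0872, sin(-625°) = 0.9962
Result: [[-0.0872, -0.9962, 0], [0.9962, -0.0872, 0], [0, 0, 1]]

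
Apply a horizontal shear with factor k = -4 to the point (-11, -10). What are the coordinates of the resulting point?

Shear matrix for horizontal shear with factor k = -4:
[[1, -4], [0, 1]]
Result: (-11, -10) → (29, -10)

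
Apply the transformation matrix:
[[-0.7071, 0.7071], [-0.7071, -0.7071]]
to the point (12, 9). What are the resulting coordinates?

Matrix multiplication:
[[-0.7071, 0.7071], [-0.7071, -0.7071]] × [12, 9]ᵀ
= [(-0.7071)(12) + (0.7071)(9), (-0.7071)(12) + (-0.7071)(9)]ᵀ
= [-2.1213, -14.8491]ᵀ
Result: (-2.1213, -14.8491)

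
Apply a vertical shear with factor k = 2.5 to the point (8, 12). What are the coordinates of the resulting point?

Shear matrix for vertical shear with factor k = 2.5:
[[1, 0], [2.50, 1]]
Result: (8, 12) → (8, 32)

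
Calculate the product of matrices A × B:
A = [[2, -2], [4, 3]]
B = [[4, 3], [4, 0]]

Matrix multiplication:
C[0][0] = 2×4 + -2×4 = 0
C[0][1] = 2×3 + -2×0 = 6
C[1][0] = 4×4 + 3×4 = 28
C[1][1] = 4×3 + 3×0 = 12
Result: [[0, 6], [28, 12]]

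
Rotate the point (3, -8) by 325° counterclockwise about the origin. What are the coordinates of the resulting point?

Rotation matrix for 325°: [[cos 325°, -sin 325°], [sin 325°, cos 325°]] ≈ [[0.819152, 0.573576], [-0.573576, 0.819152]]
[[0.819152, 0.573576], [-0.573576, 0.819152]] × [3, -8]ᵀ ≈ [-2.1312, -8.2739]ᵀ
Result: (-2.1312, -8.2739)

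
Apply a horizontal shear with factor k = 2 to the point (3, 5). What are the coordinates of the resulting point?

Shear matrix for horizontal shear with factor k = 2:
[[1, 2], [0, 1]]
Result: (3, 5) → (13, 5)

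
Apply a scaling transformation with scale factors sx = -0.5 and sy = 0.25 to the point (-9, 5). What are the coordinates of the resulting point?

Scaling matrix:
[[-0.50, 0], [0, 0.25]]
Result: (-9 × -0.5, 5 × 0.25) = (4.5, 1.25)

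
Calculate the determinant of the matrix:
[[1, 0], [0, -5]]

For a 2×2 matrix [[a, b], [c, d]], det = ad - bc
det = (1)(-5) - (0)(0) = -5 - 0 = -5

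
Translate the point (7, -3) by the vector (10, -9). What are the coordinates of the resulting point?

Translation by (10, -9) (homogeneous matrix [[1, 0, 10], [0, 1, -9], [0, 0, 1]]):
x' = 7 + 10 = 17
y' = -3 + -9 = -12
Result: (17, -12)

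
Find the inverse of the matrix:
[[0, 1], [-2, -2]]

For [[a,b],[c,d]], inverse = (1/det)·[[d,-b],[-c,a]]
det = (0)(-2) - (1)(-2) = 0 - -2 = 2
Inverse = (1/2)·[[-2, -1], [2, 0]]
= [[-1, -1/2], [1, 0]]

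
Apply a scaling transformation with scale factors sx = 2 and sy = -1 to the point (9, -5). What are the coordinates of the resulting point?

Scaling matrix:
[[2, 0], [0, -1]]
Result: (9 × 2, -5 × -1) = (18, 5)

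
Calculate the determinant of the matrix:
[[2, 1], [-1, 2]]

For a 2×2 matrix [[a, b], [c, d]], det = ad - bc
det = (2)(2) - (1)(-1) = 4 - -1 = 5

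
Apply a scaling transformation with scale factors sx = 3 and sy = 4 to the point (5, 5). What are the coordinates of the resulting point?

Scaling matrix:
[[3, 0], [0, 4]]
Result: (5 × 3, 5 × 4) = (15, 20)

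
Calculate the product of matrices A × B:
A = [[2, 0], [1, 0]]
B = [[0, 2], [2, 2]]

Matrix multiplication:
C[0][0] = 2×0 + 0×2 = 0
C[0][1] = 2×2 + 0×2 = 4
C[1][0] = 1×0 + 0×2 = 0
C[1][1] = 1×2 + 0×2 = 2
Result: [[0, 4], [0, 2]]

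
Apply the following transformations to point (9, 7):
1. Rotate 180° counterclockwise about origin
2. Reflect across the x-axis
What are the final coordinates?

Step 1: Rotate 180° → (-9, -7)
Step 2: Reflect across x-axis → (-9, 7)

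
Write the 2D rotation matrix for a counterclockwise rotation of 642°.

Rotation matrix formula: [[cos θ, -sin θ], [sin θ, cos θ]]
For θ = 642°:
cos(642°) = 0.2079
sin(642°) = -0.9781
Result: [[0.2079, 0.9781], [-0.9781, 0.2079]]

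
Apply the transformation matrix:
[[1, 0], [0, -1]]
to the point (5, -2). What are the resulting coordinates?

Matrix multiplication:
[[1, 0], [0, -1]] × [5, -2]ᵀ
= [(1)(5) + (0)(-2), (0)(5) + (-1)(-2)]ᵀ
= [5, 2]ᵀ
Result: (5, 2)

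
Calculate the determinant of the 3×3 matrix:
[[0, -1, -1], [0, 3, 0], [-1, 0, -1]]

Expansion along first row:
det = 0·det([[3,0],[0,-1]]) - -1·det([[0,0],[-1,-1]]) + -1·det([[0,3],[-1,0]])
    = 0·(3·-1 - 0·0) - -1·(0·-1 - 0·-1) + -1·(0·0 - 3·-1)
    = 0·-3 - -1·0 + -1·3
    = 0 + 0 + -3 = -3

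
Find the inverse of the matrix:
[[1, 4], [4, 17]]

For [[a,b],[c,d]], inverse = (1/det)·[[d,-b],[-c,a]]
det = (1)(17) - (4)(4) = 17 - 16 = 1
Inverse = [[17, -4], [-4, 1]]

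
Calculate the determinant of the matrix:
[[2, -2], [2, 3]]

For a 2×2 matrix [[a, b], [c, d]], det = ad - bc
det = (2)(3) - (-2)(2) = 6 - -4 = 10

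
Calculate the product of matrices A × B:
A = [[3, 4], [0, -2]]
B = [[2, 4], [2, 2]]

Matrix multiplication:
C[0][0] = 3×2 + 4×2 = 14
C[0][1] = 3×4 + 4×2 = 20
C[1][0] = 0×2 + -2×2 = -4
C[1][1] = 0×4 + -2×2 = -4
Result: [[14, 20], [-4, -4]]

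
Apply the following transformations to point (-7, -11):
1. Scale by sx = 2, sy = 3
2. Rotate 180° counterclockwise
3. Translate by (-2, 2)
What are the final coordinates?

Step 1: Scale → (-14, -33)
Step 2: Rotate 180° → (14, 33)
Step 3: Translate → (12, 35)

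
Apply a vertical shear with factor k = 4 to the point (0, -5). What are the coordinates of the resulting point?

Shear matrix for vertical shear with factor k = 4:
[[1, 0], [4, 1]]
Result: (0, -5) → (0, -5)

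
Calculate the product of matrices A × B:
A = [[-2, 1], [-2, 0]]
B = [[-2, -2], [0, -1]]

Matrix multiplication:
C[0][0] = -2×-2 + 1×0 = 4
C[0][1] = -2×-2 + 1×-1 = 3
C[1][0] = -2×-2 + 0×0 = 4
C[1][1] = -2×-2 + 0×-1 = 4
Result: [[4, 3], [4, 4]]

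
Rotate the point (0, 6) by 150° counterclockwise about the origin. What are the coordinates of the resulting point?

Rotation matrix for 150°: [[cos 150°, -sin 150°], [sin 150°, cos 150°]] ≈ [[-0.866025, -0.500000], [0.500000, -0.866025]]
[[-0.866025, -0.500000], [0.500000, -0.866025]] × [0, 6]ᵀ ≈ [-3, -5.1962]ᵀ
Result: (-3, -5.1962)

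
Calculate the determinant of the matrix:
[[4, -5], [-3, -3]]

For a 2×2 matrix [[a, b], [c, d]], det = ad - bc
det = (4)(-3) - (-5)(-3) = -12 - 15 = -27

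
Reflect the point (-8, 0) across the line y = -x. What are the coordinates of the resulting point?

Reflection across line y = -x: (-8, 0) → (0, 8)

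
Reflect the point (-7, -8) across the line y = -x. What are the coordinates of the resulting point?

Reflection across line y = -x: (-7, -8) → (8, 7)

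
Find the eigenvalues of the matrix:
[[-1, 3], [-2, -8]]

Characteristic equation: det(A - λI) = 0
λ² - (trace)λ + (det) = 0
trace = -1 + -8 = -9, det = (-1)(-8) - (3)(-2) = 14
λ² - (-9)λ + (14) = 0
λ = (-9 ± √((-9)² - 4·(14))) / 2 = (-9 ± √25) / 2
Solving: λ = -7, -2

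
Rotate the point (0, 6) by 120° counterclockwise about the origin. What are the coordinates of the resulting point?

Rotation matrix for 120°: [[cos 120°, -sin 120°], [sin 120°, cos 120°]] ≈ [[-0.500000, -0.866025], [0.866025, -0.500000]]
[[-0.500000, -0.866025], [0.866025, -0.500000]] × [0, 6]ᵀ ≈ [-5.1962, -3]ᵀ
Result: (-5.1962, -3)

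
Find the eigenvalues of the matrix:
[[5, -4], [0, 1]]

Characteristic equation: det(A - λI) = 0
λ² - (trace)λ + (det) = 0
trace = 5 + 1 = 6, det = (5)(1) - (-4)(0) = 5
λ² - (6)λ + (5) = 0
λ = (6 ± √((6)² - 4·(5))) / 2 = (6 ± √16) / 2
Solving: λ = 1, 5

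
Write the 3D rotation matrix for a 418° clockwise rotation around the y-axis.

Rotation matrix for clockwise 418° around y-axis:
A clockwise rotation by 418° is a counterclockwise rotation by -418°.
cos(-418°) = 0.5299, sin(-418°) = -0.8480
Result: [[0.5299, 0, -0.8480], [0, 1, 0], [0.8480, 0, 0.5299]]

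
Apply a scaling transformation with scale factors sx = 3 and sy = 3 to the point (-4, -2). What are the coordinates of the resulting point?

Scaling matrix:
[[3, 0], [0, 3]]
Result: (-4 × 3, -2 × 3) = (-12, -6)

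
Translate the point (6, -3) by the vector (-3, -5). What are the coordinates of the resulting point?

Translation by (-3, -5) (homogeneous matrix [[1, 0, -3], [0, 1, -5], [0, 0, 1]]):
x' = 6 + -3 = 3
y' = -3 + -5 = -8
Result: (3, -8)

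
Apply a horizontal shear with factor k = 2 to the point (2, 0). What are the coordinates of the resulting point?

Shear matrix for horizontal shear with factor k = 2:
[[1, 2], [0, 1]]
Result: (2, 0) → (2, 0)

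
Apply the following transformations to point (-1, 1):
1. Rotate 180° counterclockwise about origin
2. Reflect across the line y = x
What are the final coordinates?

Step 1: Rotate 180° → (1, -1)
Step 2: Reflect across line y = x → (-1, 1)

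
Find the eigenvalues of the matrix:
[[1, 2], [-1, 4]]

Characteristic equation: det(A - λI) = 0
λ² - (trace)λ + (det) = 0
trace = 1 + 4 = 5, det = (1)(4) - (2)(-1) = 6
λ² - (5)λ + (6) = 0
λ = (5 ± √((5)² - 4·(6))) / 2 = (5 ± √1) / 2
Solving: λ = 2, 3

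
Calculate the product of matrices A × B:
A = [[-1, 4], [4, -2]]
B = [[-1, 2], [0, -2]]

Matrix multiplication:
C[0][0] = -1×-1 + 4×0 = 1
C[0][1] = -1×2 + 4×-2 = -10
C[1][0] = 4×-1 + -2×0 = -4
C[1][1] = 4×2 + -2×-2 = 12
Result: [[1, -10], [-4, 12]]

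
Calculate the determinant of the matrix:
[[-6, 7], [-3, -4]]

For a 2×2 matrix [[a, b], [c, d]], det = ad - bc
det = (-6)(-4) - (7)(-3) = 24 - -21 = 45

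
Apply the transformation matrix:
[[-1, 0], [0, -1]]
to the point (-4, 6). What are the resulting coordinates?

Matrix multiplication:
[[-1, 0], [0, -1]] × [-4, 6]ᵀ
= [(-1)(-4) + (0)(6), (0)(-4) + (-1)(6)]ᵀ
= [4, -6]ᵀ
Result: (4, -6)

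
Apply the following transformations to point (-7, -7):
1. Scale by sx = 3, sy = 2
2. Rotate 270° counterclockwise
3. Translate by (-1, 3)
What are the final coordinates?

Step 1: Scale → (-21, -14)
Step 2: Rotate 270° → (-14, 21)
Step 3: Translate → (-15, 24)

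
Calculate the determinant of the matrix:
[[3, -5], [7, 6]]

For a 2×2 matrix [[a, b], [c, d]], det = ad - bc
det = (3)(6) - (-5)(7) = 18 - -35 = 53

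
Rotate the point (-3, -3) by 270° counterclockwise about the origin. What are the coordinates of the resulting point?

Rotation matrix for 270°: [[cos 270°, -sin 270°], [sin 270°, cos 270°]] = [[0, 1], [-1, 0]]
[[0, 1], [-1, 0]] × [-3, -3]ᵀ = [-3, 3]ᵀ
Result: (-3, 3)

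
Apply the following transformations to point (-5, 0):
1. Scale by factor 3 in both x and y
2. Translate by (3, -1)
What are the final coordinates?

Step 1: Scale (-5, 0) by 3 → (-15, 0)
Step 2: Translate by (3, -1) → (-12, -1)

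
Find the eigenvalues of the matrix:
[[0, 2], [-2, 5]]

Characteristic equation: det(A - λI) = 0
λ² - (trace)λ + (det) = 0
trace = 0 + 5 = 5, det = (0)(5) - (2)(-2) = 4
λ² - (5)λ + (4) = 0
λ = (5 ± √((5)² - 4·(4))) / 2 = (5 ± √9) / 2
Solving: λ = 1, 4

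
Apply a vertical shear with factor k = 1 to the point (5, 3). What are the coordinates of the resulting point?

Shear matrix for vertical shear with factor k = 1:
[[1, 0], [1, 1]]
Result: (5, 3) → (5, 8)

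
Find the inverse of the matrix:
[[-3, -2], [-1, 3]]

For [[a,b],[c,d]], inverse = (1/det)·[[d,-b],[-c,a]]
det = (-3)(3) - (-2)(-1) = -9 - 2 = -11
Inverse = (1/-11)·[[3, 2], [1, -3]]
= [[-3/11, -2/11], [-1/11, 3/11]]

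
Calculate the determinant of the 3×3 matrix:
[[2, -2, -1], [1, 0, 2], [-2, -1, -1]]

Expansion along first row:
det = 2·det([[0,2],[-1,-1]]) - -2·det([[1,2],[-2,-1]]) + -1·det([[1,0],[-2,-1]])
    = 2·(0·-1 - 2·-1) - -2·(1·-1 - 2·-2) + -1·(1·-1 - 0·-2)
    = 2·2 - -2·3 + -1·-1
    = 4 + 6 + 1 = 11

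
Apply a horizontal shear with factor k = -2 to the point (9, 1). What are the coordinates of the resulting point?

Shear matrix for horizontal shear with factor k = -2:
[[1, -2], [0, 1]]
Result: (9, 1) → (7, 1)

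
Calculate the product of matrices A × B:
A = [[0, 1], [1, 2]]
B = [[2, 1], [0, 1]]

Matrix multiplication:
C[0][0] = 0×2 + 1×0 = 0
C[0][1] = 0×1 + 1×1 = 1
C[1][0] = 1×2 + 2×0 = 2
C[1][1] = 1×1 + 2×1 = 3
Result: [[0, 1], [2, 3]]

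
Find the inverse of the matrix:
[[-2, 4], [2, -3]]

For [[a,b],[c,d]], inverse = (1/det)·[[d,-b],[-c,a]]
det = (-2)(-3) - (4)(2) = 6 - 8 = -2
Inverse = (1/-2)·[[-3, -4], [-2, -2]]
= [[3/2, 2], [1, 1]]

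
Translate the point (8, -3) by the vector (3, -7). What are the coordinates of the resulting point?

Translation by (3, -7) (homogeneous matrix [[1, 0, 3], [0, 1, -7], [0, 0, 1]]):
x' = 8 + 3 = 11
y' = -3 + -7 = -10
Result: (11, -10)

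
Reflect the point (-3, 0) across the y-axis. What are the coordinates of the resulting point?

Reflection across y-axis: (-3, 0) → (3, 0)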